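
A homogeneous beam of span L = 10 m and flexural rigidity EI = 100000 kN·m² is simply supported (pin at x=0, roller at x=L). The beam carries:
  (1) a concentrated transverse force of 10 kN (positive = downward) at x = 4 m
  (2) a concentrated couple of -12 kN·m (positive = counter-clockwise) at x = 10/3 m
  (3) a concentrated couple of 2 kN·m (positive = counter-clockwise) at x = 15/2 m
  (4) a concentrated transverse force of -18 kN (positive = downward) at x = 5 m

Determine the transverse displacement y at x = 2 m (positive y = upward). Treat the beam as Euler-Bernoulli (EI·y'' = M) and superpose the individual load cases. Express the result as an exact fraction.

y(2) = 7/9600 m

Load 1 — point force P=10 kN at a=4 m (b=L-a=6):
  y_1 = -Pbx(L²-b²-x²)/(6LEI)  [x≤a] = -10·6·2·(10²-6²-2²)/(6·10·100000) = -3/2500 m
Load 2 — applied couple M₀=-12 kN·m at a=10/3 m (b=L-a=20/3):
  y_2 = (M₀x³/(6L)+C₁x)/EI  [x≤a] with C₁=M₀(3b²-L²)/(6L)=-20/3 = ((-12)·2³/(6·10)+(-20/3)·2)/100000 = -7/46875 m
Load 3 — applied couple M₀=2 kN·m at a=15/2 m (b=L-a=5/2):
  y_3 = (M₀x³/(6L)+C₁x)/EI  [x≤a] with C₁=M₀(3b²-L²)/(6L)=-65/24 = (2·2³/(6·10)+(-65/24)·2)/100000 = -103/2000000 m
Load 4 — point force P=-18 kN at a=5 m (b=L-a=5):
  y_4 = -Pbx(L²-b²-x²)/(6LEI)  [x≤a] = -(-18)·5·2·(10²-5²-2²)/(6·10·100000) = 213/100000 m
Superposition: y = Σ y_i = 7/9600 m ≈ 0.000729 m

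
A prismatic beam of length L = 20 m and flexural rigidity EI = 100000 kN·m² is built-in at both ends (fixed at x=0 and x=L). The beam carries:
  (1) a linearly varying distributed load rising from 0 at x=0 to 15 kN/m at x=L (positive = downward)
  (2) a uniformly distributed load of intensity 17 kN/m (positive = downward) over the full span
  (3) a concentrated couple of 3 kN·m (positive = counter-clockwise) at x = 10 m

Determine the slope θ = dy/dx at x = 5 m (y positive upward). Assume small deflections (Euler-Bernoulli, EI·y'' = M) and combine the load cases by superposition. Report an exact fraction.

Load 1 — triangular load w₀=15 kN/m (0→w₀ over full span):
  θ_1 = -w₀(2x(L-x)(L-2x)(x+2L)+x²(L-x)²)/(120LEI) = -15·(2·5·(20-5)·(20-2·5)·(5+2·20)+5²·(20-5)²)/(120·20·100000) = -117/25600 rad
Load 2 — uniform load w=17 kN/m over full span:
  θ_2 = -wx(L-x)(L-2x)/(12EI) = -17·5·(20-5)·(20-2·5)/(12·100000) = -17/1600 rad
Load 3 — applied couple M₀=3 kN·m at a=10 m (b=L-a=10):
  θ_3 = (R_Ax²/2 - M_Ax)/EI  [x≤a] with R_A=9/40, M_A=3/4 = ((9/40)·5²/2 - (3/4)·5)/100000 = -3/320000 rad
Superposition: θ = Σ θ_i = -9731/640000 rad ≈ -0.015205 rad

θ(5) = -9731/640000 rad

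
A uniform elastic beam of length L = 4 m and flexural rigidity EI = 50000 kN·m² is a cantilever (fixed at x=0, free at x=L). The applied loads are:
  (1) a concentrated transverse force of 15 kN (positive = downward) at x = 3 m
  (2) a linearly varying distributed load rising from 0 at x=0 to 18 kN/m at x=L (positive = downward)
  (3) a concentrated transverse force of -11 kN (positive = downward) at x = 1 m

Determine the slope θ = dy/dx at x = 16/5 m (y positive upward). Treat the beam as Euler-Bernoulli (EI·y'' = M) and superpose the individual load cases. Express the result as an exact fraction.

Load 1 — point force P=15 kN at a=3 m (b=L-a=1):
  θ_1 = -Pa²/(2EI)  [x>a] = -15·3²/(2·50000) = -27/20000 rad
Load 2 — triangular load w₀=18 kN/m (0→w₀ over full span):
  θ_2 = (w₀Lx²/4-w₀L²x/3-w₀x⁴/(24L))/EI = (18·4·(16/5)²/4-18·4²·(16/5)/3-18·(16/5)⁴/(24·4))/50000 = -5568/1953125 rad
Load 3 — point force P=-11 kN at a=1 m (b=L-a=3):
  θ_3 = -Pa²/(2EI)  [x>a] = -(-11)·1²/(2·50000) = 11/100000 rad
Superposition: θ = Σ θ_i = -63919/15625000 rad ≈ -0.004091 rad

θ(16/5) = -63919/15625000 rad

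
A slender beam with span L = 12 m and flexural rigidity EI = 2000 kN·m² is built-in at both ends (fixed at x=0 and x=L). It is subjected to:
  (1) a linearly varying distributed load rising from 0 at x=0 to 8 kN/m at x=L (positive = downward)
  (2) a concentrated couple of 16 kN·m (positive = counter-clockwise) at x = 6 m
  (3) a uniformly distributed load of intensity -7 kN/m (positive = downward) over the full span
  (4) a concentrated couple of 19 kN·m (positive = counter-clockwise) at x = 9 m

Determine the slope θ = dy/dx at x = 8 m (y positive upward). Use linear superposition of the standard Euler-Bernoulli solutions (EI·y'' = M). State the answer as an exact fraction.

Load 1 — triangular load w₀=8 kN/m (0→w₀ over full span):
  θ_1 = -w₀(2x(L-x)(L-2x)(x+2L)+x²(L-x)²)/(120LEI) = -8·(2·8·(12-8)·(12-2·8)·(8+2·12)+8²·(12-8)²)/(120·12·2000) = 112/5625 rad
Load 2 — applied couple M₀=16 kN·m at a=6 m (b=L-a=6):
  θ_2 = (R_Ax²/2 - M_Ax - M₀(x-a))/EI  [x>a] with R_A=2, M_A=4 = (2·8²/2 - 4·8 - 16·(8-6))/2000 = 0 rad
Load 3 — uniform load w=-7 kN/m over full span:
  θ_3 = -wx(L-x)(L-2x)/(12EI) = -(-7)·8·(12-8)·(12-2·8)/(12·2000) = -14/375 rad
Load 4 — applied couple M₀=19 kN·m at a=9 m (b=L-a=3):
  θ_4 = (R_Ax²/2 - M_Ax)/EI  [x≤a] with R_A=57/32, M_A=95/16 = ((57/32)·8²/2 - (95/16)·8)/2000 = 19/4000 rad
Superposition: θ = Σ θ_i = -2281/180000 rad ≈ -0.012672 rad

θ(8) = -2281/180000 rad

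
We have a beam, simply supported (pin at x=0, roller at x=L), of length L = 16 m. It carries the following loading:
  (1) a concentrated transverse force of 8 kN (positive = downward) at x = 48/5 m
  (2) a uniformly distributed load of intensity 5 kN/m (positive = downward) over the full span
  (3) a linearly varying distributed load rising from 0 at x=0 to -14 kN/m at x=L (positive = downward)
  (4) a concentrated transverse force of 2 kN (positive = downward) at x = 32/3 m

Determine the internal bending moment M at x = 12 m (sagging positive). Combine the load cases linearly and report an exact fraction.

Load 1 — point force P=8 kN at a=48/5 m (b=L-a=32/5):
  M_1 = Pa(L-x)/L  [x>a] = 8·(48/5)·(16-12)/16 = 96/5 kN·m
Load 2 — uniform load w=5 kN/m over full span:
  M_2 = wx(L-x)/2 = 5·12·(16-12)/2 = 120 kN·m
Load 3 — triangular load w₀=-14 kN/m (0→w₀ over full span):
  M_3 = w₀Lx/6 - w₀x³/(6L) = (-14)·16·12/6 - (-14)·12³/(6·16) = -196 kN·m
Load 4 — point force P=2 kN at a=32/3 m (b=L-a=16/3):
  M_4 = Pa(L-x)/L  [x>a] = 2·(32/3)·(16-12)/16 = 16/3 kN·m
Superposition: M = Σ M_i = -772/15 kN·m ≈ -51.466667 kN·m

M(12) = -772/15 kN·m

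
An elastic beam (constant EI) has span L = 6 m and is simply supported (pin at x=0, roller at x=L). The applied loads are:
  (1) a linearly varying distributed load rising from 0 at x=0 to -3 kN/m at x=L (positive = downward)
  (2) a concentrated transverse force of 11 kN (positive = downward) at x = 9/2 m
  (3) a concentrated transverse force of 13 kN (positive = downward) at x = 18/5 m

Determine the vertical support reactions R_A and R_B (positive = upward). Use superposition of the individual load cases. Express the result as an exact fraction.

R_A = 99/20 kN, R_B = 201/20 kN

Load 1 — triangular load w₀=-3 kN/m (0→w₀ over full span):
  R_A = w₀L/6 = (-3)·6/6 = -3 kN
  R_B = w₀L/3 = (-3)·6/3 = -6 kN
Load 2 — point force P=11 kN at a=9/2 m (b=L-a=3/2):
  R_A = Pb/L = 11·(3/2)/6 = 11/4 kN
  R_B = Pa/L = 11·(9/2)/6 = 33/4 kN
Load 3 — point force P=13 kN at a=18/5 m (b=L-a=12/5):
  R_A = Pb/L = 13·(12/5)/6 = 26/5 kN
  R_B = Pa/L = 13·(18/5)/6 = 39/5 kN
Superposition: R_A = 99/20 kN, R_B = 201/20 kN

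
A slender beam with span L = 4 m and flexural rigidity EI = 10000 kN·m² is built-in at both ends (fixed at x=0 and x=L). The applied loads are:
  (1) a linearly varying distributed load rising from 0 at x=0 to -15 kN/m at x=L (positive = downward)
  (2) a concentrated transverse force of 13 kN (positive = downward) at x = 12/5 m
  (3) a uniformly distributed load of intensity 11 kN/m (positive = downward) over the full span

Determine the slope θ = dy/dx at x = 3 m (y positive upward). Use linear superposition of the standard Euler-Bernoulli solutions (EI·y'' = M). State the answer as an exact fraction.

Load 1 — triangular load w₀=-15 kN/m (0→w₀ over full span):
  θ_1 = -w₀(2x(L-x)(L-2x)(x+2L)+x²(L-x)²)/(120LEI) = -(-15)·(2·3·(4-3)·(4-2·3)·(3+2·4)+3²·(4-3)²)/(120·4·10000) = -123/320000 rad
Load 2 — point force P=13 kN at a=12/5 m (b=L-a=8/5):
  θ_2 = Pa²(L-x)(2bL-(3b+a)(L-x))/(2L³EI)  [x>a] = 13·(12/5)²·(4-3)·(2·(8/5)·4-(3·(8/5)+(12/5))·(4-3))/(2·4³·10000) = 819/2500000 rad
Load 3 — uniform load w=11 kN/m over full span:
  θ_3 = -wx(L-x)(L-2x)/(12EI) = -11·3·(4-3)·(4-2·3)/(12·10000) = 11/20000 rad
Superposition: θ = Σ θ_i = 19729/40000000 rad ≈ 0.000493 rad

θ(3) = 19729/40000000 rad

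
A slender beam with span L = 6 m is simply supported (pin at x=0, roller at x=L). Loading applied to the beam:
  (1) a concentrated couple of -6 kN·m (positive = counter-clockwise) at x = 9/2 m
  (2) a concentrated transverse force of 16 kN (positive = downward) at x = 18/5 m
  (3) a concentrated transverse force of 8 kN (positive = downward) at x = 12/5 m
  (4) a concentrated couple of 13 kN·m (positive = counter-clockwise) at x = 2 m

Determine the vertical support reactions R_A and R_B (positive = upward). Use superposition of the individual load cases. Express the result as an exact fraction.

Load 1 — applied couple M₀=-6 kN·m at a=9/2 m (b=L-a=3/2):
  R_A = M₀/L = (-6)/6 = -1 kN
  R_B = -M₀/L = -(-6)/6 = 1 kN
Load 2 — point force P=16 kN at a=18/5 m (b=L-a=12/5):
  R_A = Pb/L = 16·(12/5)/6 = 32/5 kN
  R_B = Pa/L = 16·(18/5)/6 = 48/5 kN
Load 3 — point force P=8 kN at a=12/5 m (b=L-a=18/5):
  R_A = Pb/L = 8·(18/5)/6 = 24/5 kN
  R_B = Pa/L = 8·(12/5)/6 = 16/5 kN
Load 4 — applied couple M₀=13 kN·m at a=2 m (b=L-a=4):
  R_A = M₀/L = 13/6 kN
  R_B = -M₀/L = -13/6 kN
Superposition: R_A = 371/30 kN, R_B = 349/30 kN

R_A = 371/30 kN, R_B = 349/30 kN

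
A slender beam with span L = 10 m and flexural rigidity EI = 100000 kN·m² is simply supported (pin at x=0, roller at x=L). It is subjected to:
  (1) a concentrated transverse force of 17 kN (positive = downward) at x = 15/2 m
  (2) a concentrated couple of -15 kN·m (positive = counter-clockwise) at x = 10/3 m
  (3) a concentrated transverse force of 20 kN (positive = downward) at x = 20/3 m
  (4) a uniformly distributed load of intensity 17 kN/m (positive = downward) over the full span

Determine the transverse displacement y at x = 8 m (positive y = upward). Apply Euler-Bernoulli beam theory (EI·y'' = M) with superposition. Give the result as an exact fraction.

Load 1 — point force P=17 kN at a=15/2 m (b=L-a=5/2):
  y_1 = -Pa(L-x)(2Lx-a²-x²)/(6LEI)  [x>a] = -17·(15/2)·(10-8)·(2·10·8-(15/2)²-8²)/(6·10·100000) = -2703/1600000 m
Load 2 — applied couple M₀=-15 kN·m at a=10/3 m (b=L-a=20/3):
  y_2 = (M₀x³/(6L)-M₀(x-a)²/2+C₁x)/EI  [x>a] with C₁=M₀(3b²-L²)/(6L)=-25/3 = ((-15)·8³/(6·10)-(-15)·(8-(10/3))²/2+(-25/3)·8)/100000 = -47/150000 m
Load 3 — point force P=20 kN at a=20/3 m (b=L-a=10/3):
  y_3 = -Pa(L-x)(2Lx-a²-x²)/(6LEI)  [x>a] = -20·(20/3)·(10-8)·(2·10·8-(20/3)²-8²)/(6·10·100000) = -116/50625 m
Load 4 — uniform load w=17 kN/m over full span:
  y_4 = -wx(L³-2Lx²+x³)/(24EI) = -17·8·(10³-2·10·8²+8³)/(24·100000) = -493/37500 m
Superposition: y = Σ y_i = -2260319/129600000 m ≈ -0.017441 m

y(8) = -2260319/129600000 m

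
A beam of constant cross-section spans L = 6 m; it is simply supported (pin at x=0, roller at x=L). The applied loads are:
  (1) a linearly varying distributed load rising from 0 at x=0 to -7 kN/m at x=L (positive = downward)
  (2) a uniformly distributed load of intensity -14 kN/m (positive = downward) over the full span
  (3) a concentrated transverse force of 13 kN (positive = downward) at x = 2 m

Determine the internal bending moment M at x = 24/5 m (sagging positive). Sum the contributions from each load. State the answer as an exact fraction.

M(24/5) = -5902/125 kN·m

Load 1 — triangular load w₀=-7 kN/m (0→w₀ over full span):
  M_1 = w₀Lx/6 - w₀x³/(6L) = (-7)·6·(24/5)/6 - (-7)·(24/5)³/(6·6) = -1512/125 kN·m
Load 2 — uniform load w=-14 kN/m over full span:
  M_2 = wx(L-x)/2 = (-14)·(24/5)·(6-(24/5))/2 = -1008/25 kN·m
Load 3 — point force P=13 kN at a=2 m (b=L-a=4):
  M_3 = Pa(L-x)/L  [x>a] = 13·2·(6-(24/5))/6 = 26/5 kN·m
Superposition: M = Σ M_i = -5902/125 kN·m ≈ -47.216000 kN·m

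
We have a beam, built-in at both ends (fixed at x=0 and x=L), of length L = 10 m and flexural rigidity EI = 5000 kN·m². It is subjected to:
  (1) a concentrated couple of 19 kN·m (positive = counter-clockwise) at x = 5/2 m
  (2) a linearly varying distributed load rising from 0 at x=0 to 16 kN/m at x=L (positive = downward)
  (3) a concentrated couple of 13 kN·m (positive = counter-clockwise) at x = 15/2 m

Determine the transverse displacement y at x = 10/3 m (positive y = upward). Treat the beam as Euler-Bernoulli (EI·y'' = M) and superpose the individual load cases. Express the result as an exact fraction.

Load 1 — applied couple M₀=19 kN·m at a=5/2 m (b=L-a=15/2):
  y_1 = (R_Ax³/6 - M_Ax²/2 - M₀(x-a)²/2)/EI  [x>a] with R_A=171/80, M_A=-57/16 = ((171/80)·(10/3)³/6 - (-57/16)·(10/3)²/2 - 19·((10/3)-(5/2))²/2)/5000 = 19/3600 m
Load 2 — triangular load w₀=16 kN/m (0→w₀ over full span):
  y_2 = -w₀x²(L-x)²(x+2L)/(120LEI) = -16·(10/3)²·(10-(10/3))²·((10/3)+2·10)/(120·10·5000) = -112/3645 m
Load 3 — applied couple M₀=13 kN·m at a=15/2 m (b=L-a=5/2):
  y_3 = (R_Ax³/6 - M_Ax²/2)/EI  [x≤a] with R_A=117/80, M_A=65/16 = ((117/80)·(10/3)³/6 - (65/16)·(10/3)²/2)/5000 = -13/4800 m
Superposition: y = Σ y_i = -32843/1166400 m ≈ -0.028158 m

y(10/3) = -32843/1166400 m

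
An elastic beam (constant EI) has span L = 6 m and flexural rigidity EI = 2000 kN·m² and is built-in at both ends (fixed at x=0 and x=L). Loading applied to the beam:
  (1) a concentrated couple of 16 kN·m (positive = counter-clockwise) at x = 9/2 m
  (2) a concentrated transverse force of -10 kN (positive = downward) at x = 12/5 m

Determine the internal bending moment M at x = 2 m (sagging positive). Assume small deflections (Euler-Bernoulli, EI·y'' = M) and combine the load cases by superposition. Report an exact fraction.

Load 1 — applied couple M₀=16 kN·m at a=9/2 m (b=L-a=3/2):
  M_1 = R_Ax - M_A  [x≤a] with R_A=3, M_A=5 = 3·2 - 5 = 1 kN·m
Load 2 — point force P=-10 kN at a=12/5 m (b=L-a=18/5):
  M_2 = Pb²(3a+b)x/L³ - Pab²/L²  [x≤a] = (-10)·(18/5)²·(3·(12/5)+(18/5))·2/6³ - (-10)·(12/5)·(18/5)²/6² = -108/25 kN·m
Superposition: M = Σ M_i = -83/25 kN·m ≈ -3.320000 kN·m

M(2) = -83/25 kN·m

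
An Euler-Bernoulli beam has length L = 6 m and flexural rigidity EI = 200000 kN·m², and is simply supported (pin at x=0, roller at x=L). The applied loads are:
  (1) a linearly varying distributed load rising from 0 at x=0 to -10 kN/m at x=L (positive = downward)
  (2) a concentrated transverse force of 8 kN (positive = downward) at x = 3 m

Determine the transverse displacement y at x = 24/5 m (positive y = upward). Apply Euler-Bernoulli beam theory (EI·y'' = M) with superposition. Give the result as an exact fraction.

y(24/5) = 25173/156250000 m

Load 1 — triangular load w₀=-10 kN/m (0→w₀ over full span):
  y_1 = -w₀x(7L⁴-10L²x²+3x⁴)/(360LEI) = -(-10)·(24/5)·(7·6⁴-10·6²·(24/5)²+3·(24/5)⁴)/(360·6·200000) = 10287/39062500 m
Load 2 — point force P=8 kN at a=3 m (b=L-a=3):
  y_2 = -Pa(L-x)(2Lx-a²-x²)/(6LEI)  [x>a] = -8·3·(6-(24/5))·(2·6·(24/5)-3²-(24/5)²)/(6·6·200000) = -639/6250000 m
Superposition: y = Σ y_i = 25173/156250000 m ≈ 0.000161 m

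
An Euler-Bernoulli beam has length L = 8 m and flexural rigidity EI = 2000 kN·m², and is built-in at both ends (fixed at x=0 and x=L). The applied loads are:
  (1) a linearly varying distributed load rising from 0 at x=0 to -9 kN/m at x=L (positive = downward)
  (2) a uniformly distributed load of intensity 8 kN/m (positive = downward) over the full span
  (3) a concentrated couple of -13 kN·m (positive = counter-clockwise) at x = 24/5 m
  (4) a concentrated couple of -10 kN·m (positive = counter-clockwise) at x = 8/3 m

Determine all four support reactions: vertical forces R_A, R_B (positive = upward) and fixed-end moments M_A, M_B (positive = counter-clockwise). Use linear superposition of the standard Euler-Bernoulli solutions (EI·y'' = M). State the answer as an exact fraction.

R_A = 2579/150 kN, M_A = 1448/75 kN·m, R_B = 1621/150 kN, M_B = -469/25 kN·m

Load 1 — triangular load w₀=-9 kN/m (0→w₀ over full span):
  R_A = 3w₀L/20 = 3·(-9)·8/20 = -54/5 kN
  M_A = w₀L²/30 = (-9)·8²/30 = -96/5 kN·m
  R_B = 7w₀L/20 = 7·(-9)·8/20 = -126/5 kN
  M_B = -w₀L²/20 = -(-9)·8²/20 = 144/5 kN·m
Load 2 — uniform load w=8 kN/m over full span:
  R_A = wL/2 = 8·8/2 = 32 kN
  M_A = wL²/12 = 8·8²/12 = 128/3 kN·m
  R_B = wL/2 = 8·8/2 = 32 kN
  M_B = -wL²/12 = -8·8²/12 = -128/3 kN·m
Load 3 — applied couple M₀=-13 kN·m at a=24/5 m (b=L-a=16/5):
  R_A = 6M₀ab/L³ = 6·(-13)·(24/5)·(16/5)/8³ = -117/50 kN
  M_A = M₀b(2a-b)/L² = (-13)·(16/5)·(2·(24/5)-(16/5))/8² = -104/25 kN·m
  R_B = -6M₀ab/L³ = -6·(-13)·(24/5)·(16/5)/8³ = 117/50 kN
  M_B = M₀a(2b-a)/L² = (-13)·(24/5)·(2·(16/5)-(24/5))/8² = -39/25 kN·m
Load 4 — applied couple M₀=-10 kN·m at a=8/3 m (b=L-a=16/3):
  R_A = 6M₀ab/L³ = 6·(-10)·(8/3)·(16/3)/8³ = -5/3 kN
  M_A = M₀b(2a-b)/L² = (-10)·(16/3)·(2·(8/3)-(16/3))/8² = 0 kN·m
  R_B = -6M₀ab/L³ = -6·(-10)·(8/3)·(16/3)/8³ = 5/3 kN
  M_B = M₀a(2b-a)/L² = (-10)·(8/3)·(2·(16/3)-(8/3))/8² = -10/3 kN·m
Superposition: R_A = 2579/150 kN, M_A = 1448/75 kN·m, R_B = 1621/150 kN, M_B = -469/25 kN·m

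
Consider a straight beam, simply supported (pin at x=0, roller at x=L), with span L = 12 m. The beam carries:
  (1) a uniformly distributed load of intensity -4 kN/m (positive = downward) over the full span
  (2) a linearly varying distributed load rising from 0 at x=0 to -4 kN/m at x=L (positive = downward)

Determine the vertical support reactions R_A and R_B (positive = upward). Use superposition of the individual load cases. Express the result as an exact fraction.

R_A = -32 kN, R_B = -40 kN

Load 1 — uniform load w=-4 kN/m over full span:
  R_A = wL/2 = (-4)·12/2 = -24 kN
  R_B = wL/2 = (-4)·12/2 = -24 kN
Load 2 — triangular load w₀=-4 kN/m (0→w₀ over full span):
  R_A = w₀L/6 = (-4)·12/6 = -8 kN
  R_B = w₀L/3 = (-4)·12/3 = -16 kN
Superposition: R_A = -32 kN, R_B = -40 kN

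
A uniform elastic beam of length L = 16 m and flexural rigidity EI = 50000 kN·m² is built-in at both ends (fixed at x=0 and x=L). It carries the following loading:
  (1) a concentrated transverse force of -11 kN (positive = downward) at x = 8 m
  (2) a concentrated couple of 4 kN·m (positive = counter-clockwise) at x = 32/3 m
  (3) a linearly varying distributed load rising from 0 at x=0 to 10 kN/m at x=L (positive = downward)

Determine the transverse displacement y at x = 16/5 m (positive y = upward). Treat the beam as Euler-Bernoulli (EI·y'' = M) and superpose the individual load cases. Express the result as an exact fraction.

Load 1 — point force P=-11 kN at a=8 m (b=L-a=8):
  y_1 = -Pb²x²(3aL-(3a+b)x)/(6L³EI)  [x≤a] = -(-11)·8²·(16/5)²·(3·8·16-(3·8+8)·(16/5))/(6·16³·50000) = 1936/1171875 m
Load 2 — applied couple M₀=4 kN·m at a=32/3 m (b=L-a=16/3):
  y_2 = (R_Ax³/6 - M_Ax²/2)/EI  [x≤a] with R_A=1/3, M_A=4/3 = ((1/3)·(16/5)³/6 - (4/3)·(16/5)²/2)/50000 = -352/3515625 m
Load 3 — triangular load w₀=10 kN/m (0→w₀ over full span):
  y_3 = -w₀x²(L-x)²(x+2L)/(120LEI) = -10·(16/5)²·(16-(16/5))²·((16/5)+2·16)/(120·16·50000) = -180224/29296875 m
Superposition: y = Σ y_i = -404272/87890625 m ≈ -0.004600 m

y(16/5) = -404272/87890625 m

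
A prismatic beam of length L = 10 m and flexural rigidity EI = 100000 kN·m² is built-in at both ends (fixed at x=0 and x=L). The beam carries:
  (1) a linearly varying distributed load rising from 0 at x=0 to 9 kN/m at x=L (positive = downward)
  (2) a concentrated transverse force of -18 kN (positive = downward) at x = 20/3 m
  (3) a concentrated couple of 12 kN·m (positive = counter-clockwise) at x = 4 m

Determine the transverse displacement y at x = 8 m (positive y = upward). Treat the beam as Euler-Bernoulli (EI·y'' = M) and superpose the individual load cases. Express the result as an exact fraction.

Load 1 — triangular load w₀=9 kN/m (0→w₀ over full span):
  y_1 = -w₀x²(L-x)²(x+2L)/(120LEI) = -9·8²·(10-8)²·(8+2·10)/(120·10·100000) = -42/78125 m
Load 2 — point force P=-18 kN at a=20/3 m (b=L-a=10/3):
  y_2 = -Pa²(L-x)²(3bL-(3b+a)(L-x))/(6L³EI)  [x>a] = -(-18)·(20/3)²·(10-8)²·(3·(10/3)·10-(3·(10/3)+(20/3))·(10-8))/(6·10³·100000) = 2/5625 m
Load 3 — applied couple M₀=12 kN·m at a=4 m (b=L-a=6):
  y_3 = (R_Ax³/6 - M_Ax²/2 - M₀(x-a)²/2)/EI  [x>a] with R_A=216/125, M_A=36/25 = ((216/125)·8³/6 - (36/25)·8²/2 - 12·(8-4)²/2)/100000 = 21/390625 m
Superposition: y = Σ y_i = -451/3515625 m ≈ -0.000128 m

y(8) = -451/3515625 m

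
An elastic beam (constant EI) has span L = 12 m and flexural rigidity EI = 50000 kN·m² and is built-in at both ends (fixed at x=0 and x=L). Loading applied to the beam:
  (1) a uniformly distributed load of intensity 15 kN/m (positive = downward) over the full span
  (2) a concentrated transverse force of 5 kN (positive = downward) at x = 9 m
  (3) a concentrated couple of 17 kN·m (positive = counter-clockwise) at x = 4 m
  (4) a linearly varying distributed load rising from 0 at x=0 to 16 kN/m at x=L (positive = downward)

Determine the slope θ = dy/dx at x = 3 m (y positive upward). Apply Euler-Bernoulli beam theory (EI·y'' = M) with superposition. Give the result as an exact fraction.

Load 1 — uniform load w=15 kN/m over full span:
  θ_1 = -wx(L-x)(L-2x)/(12EI) = -15·3·(12-3)·(12-2·3)/(12·50000) = -81/20000 rad
Load 2 — point force P=5 kN at a=9 m (b=L-a=3):
  θ_2 = -Pb²x(2aL-(3a+b)x)/(2L³EI)  [x≤a] = -5·3²·3·(2·9·12-(3·9+3)·3)/(2·12³·50000) = -63/640000 rad
Load 3 — applied couple M₀=17 kN·m at a=4 m (b=L-a=8):
  θ_3 = (R_Ax²/2 - M_Ax)/EI  [x≤a] with R_A=17/9, M_A=0 = ((17/9)·3²/2 - 0·3)/50000 = 17/100000 rad
Load 4 — triangular load w₀=16 kN/m (0→w₀ over full span):
  θ_4 = -w₀(2x(L-x)(L-2x)(x+2L)+x²(L-x)²)/(120LEI) = -16·(2·3·(12-3)·(12-2·3)·(3+2·12)+3²·(12-3)²)/(120·12·50000) = -1053/500000 rad
Superposition: θ = Σ θ_i = -97351/16000000 rad ≈ -0.006084 rad

θ(3) = -97351/16000000 rad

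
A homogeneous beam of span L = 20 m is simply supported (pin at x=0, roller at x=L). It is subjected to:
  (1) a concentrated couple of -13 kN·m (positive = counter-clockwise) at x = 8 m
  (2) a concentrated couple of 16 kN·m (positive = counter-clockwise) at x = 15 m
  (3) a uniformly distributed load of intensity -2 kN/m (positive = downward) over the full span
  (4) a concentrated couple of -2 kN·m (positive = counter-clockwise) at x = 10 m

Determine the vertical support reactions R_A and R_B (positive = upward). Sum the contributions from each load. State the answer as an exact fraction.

R_A = -399/20 kN, R_B = -401/20 kN

Load 1 — applied couple M₀=-13 kN·m at a=8 m (b=L-a=12):
  R_A = M₀/L = (-13)/20 = -13/20 kN
  R_B = -M₀/L = -(-13)/20 = 13/20 kN
Load 2 — applied couple M₀=16 kN·m at a=15 m (b=L-a=5):
  R_A = M₀/L = 16/20 = 4/5 kN
  R_B = -M₀/L = -16/20 = -4/5 kN
Load 3 — uniform load w=-2 kN/m over full span:
  R_A = wL/2 = (-2)·20/2 = -20 kN
  R_B = wL/2 = (-2)·20/2 = -20 kN
Load 4 — applied couple M₀=-2 kN·m at a=10 m (b=L-a=10):
  R_A = M₀/L = (-2)/20 = -1/10 kN
  R_B = -M₀/L = -(-2)/20 = 1/10 kN
Superposition: R_A = -399/20 kN, R_B = -401/20 kN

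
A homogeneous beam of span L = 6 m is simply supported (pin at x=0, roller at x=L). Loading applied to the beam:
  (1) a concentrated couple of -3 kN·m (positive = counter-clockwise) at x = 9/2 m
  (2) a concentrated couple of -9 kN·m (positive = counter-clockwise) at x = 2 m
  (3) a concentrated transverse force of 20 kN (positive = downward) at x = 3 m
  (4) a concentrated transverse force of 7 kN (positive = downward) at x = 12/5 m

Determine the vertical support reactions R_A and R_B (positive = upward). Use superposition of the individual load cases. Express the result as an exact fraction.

R_A = 61/5 kN, R_B = 74/5 kN

Load 1 — applied couple M₀=-3 kN·m at a=9/2 m (b=L-a=3/2):
  R_A = M₀/L = (-3)/6 = -1/2 kN
  R_B = -M₀/L = -(-3)/6 = 1/2 kN
Load 2 — applied couple M₀=-9 kN·m at a=2 m (b=L-a=4):
  R_A = M₀/L = (-9)/6 = -3/2 kN
  R_B = -M₀/L = -(-9)/6 = 3/2 kN
Load 3 — point force P=20 kN at a=3 m (b=L-a=3):
  R_A = Pb/L = 20·3/6 = 10 kN
  R_B = Pa/L = 20·3/6 = 10 kN
Load 4 — point force P=7 kN at a=12/5 m (b=L-a=18/5):
  R_A = Pb/L = 7·(18/5)/6 = 21/5 kN
  R_B = Pa/L = 7·(12/5)/6 = 14/5 kN
Superposition: R_A = 61/5 kN, R_B = 74/5 kN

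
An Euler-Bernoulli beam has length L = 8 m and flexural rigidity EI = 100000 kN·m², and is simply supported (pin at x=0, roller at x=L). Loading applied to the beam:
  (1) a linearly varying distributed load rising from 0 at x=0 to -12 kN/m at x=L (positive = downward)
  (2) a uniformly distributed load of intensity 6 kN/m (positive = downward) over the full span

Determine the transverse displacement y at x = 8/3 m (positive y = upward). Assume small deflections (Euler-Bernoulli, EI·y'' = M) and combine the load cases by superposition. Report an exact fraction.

Load 1 — triangular load w₀=-12 kN/m (0→w₀ over full span):
  y_1 = -w₀x(7L⁴-10L²x²+3x⁴)/(360LEI) = -(-12)·(8/3)·(7·8⁴-10·8²·(8/3)²+3·(8/3)⁴)/(360·8·100000) = 2048/759375 m
Load 2 — uniform load w=6 kN/m over full span:
  y_2 = -wx(L³-2Lx²+x³)/(24EI) = -6·(8/3)·(8³-2·8·(8/3)²+(8/3)³)/(24·100000) = -704/253125 m
Superposition: y = Σ y_i = -64/759375 m ≈ -0.000084 m

y(8/3) = -64/759375 m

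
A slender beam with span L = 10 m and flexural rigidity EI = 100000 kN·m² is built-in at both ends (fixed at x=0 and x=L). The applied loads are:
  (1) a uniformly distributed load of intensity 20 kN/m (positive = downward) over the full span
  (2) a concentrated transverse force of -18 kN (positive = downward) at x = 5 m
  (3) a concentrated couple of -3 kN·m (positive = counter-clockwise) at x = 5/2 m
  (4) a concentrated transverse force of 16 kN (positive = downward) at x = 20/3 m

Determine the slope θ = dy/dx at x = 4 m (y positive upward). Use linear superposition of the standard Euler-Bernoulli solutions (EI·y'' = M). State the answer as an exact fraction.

θ(4) = -13801/18000000 rad

Load 1 — uniform load w=20 kN/m over full span:
  θ_1 = -wx(L-x)(L-2x)/(12EI) = -20·4·(10-4)·(10-2·4)/(12·100000) = -1/1250 rad
Load 2 — point force P=-18 kN at a=5 m (b=L-a=5):
  θ_2 = -Pb²x(2aL-(3a+b)x)/(2L³EI)  [x≤a] = -(-18)·5²·4·(2·5·10-(3·5+5)·4)/(2·10³·100000) = 9/50000 rad
Load 3 — applied couple M₀=-3 kN·m at a=5/2 m (b=L-a=15/2):
  θ_3 = (R_Ax²/2 - M_Ax - M₀(x-a))/EI  [x>a] with R_A=-27/80, M_A=9/16 = ((-27/80)·4²/2 - (9/16)·4 - (-3)·(4-(5/2)))/100000 = -9/2000000 rad
Load 4 — point force P=16 kN at a=20/3 m (b=L-a=10/3):
  θ_4 = -Pb²x(2aL-(3a+b)x)/(2L³EI)  [x≤a] = -16·(10/3)²·4·(2·(20/3)·10-(3·(20/3)+(10/3))·4)/(2·10³·100000) = -4/28125 rad
Superposition: θ = Σ θ_i = -13801/18000000 rad ≈ -0.000767 rad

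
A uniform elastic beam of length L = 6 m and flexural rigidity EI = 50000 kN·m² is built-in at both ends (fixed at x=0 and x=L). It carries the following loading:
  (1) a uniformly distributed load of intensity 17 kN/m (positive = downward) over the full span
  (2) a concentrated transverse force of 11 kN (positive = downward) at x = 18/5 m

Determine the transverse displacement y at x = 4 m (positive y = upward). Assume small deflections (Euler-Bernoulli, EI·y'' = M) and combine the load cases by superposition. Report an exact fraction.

Load 1 — uniform load w=17 kN/m over full span:
  y_1 = -wx²(L-x)²/(24EI) = -17·4²·(6-4)²/(24·50000) = -17/18750 m
Load 2 — point force P=11 kN at a=18/5 m (b=L-a=12/5):
  y_2 = -Pa²(L-x)²(3bL-(3b+a)(L-x))/(6L³EI)  [x>a] = -11·(18/5)²·(6-4)²·(3·(12/5)·6-(3·(12/5)+(18/5))·(6-4))/(6·6³·50000) = -297/1562500 m
Superposition: y = Σ y_i = -5141/4687500 m ≈ -0.001097 m

y(4) = -5141/4687500 m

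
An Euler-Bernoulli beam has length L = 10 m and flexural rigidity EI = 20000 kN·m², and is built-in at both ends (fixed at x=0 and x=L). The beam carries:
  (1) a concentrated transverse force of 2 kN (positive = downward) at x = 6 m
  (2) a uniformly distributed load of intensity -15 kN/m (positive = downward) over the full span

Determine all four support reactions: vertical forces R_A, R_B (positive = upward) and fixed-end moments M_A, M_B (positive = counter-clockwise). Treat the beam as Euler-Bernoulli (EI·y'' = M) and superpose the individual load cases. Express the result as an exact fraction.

Load 1 — point force P=2 kN at a=6 m (b=L-a=4):
  R_A = Pb²(3a+b)/L³ = 2·4²·(3·6+4)/10³ = 88/125 kN
  M_A = Pab²/L² = 2·6·4²/10² = 48/25 kN·m
  R_B = Pa²(a+3b)/L³ = 2·6²·(6+3·4)/10³ = 162/125 kN
  M_B = -Pa²b/L² = -2·6²·4/10² = -72/25 kN·m
Load 2 — uniform load w=-15 kN/m over full span:
  R_A = wL/2 = (-15)·10/2 = -75 kN
  M_A = wL²/12 = (-15)·10²/12 = -125 kN·m
  R_B = wL/2 = (-15)·10/2 = -75 kN
  M_B = -wL²/12 = -(-15)·10²/12 = 125 kN·m
Superposition: R_A = -9287/125 kN, M_A = -3077/25 kN·m, R_B = -9213/125 kN, M_B = 3053/25 kN·m

R_A = -9287/125 kN, M_A = -3077/25 kN·m, R_B = -9213/125 kN, M_B = 3053/25 kN·m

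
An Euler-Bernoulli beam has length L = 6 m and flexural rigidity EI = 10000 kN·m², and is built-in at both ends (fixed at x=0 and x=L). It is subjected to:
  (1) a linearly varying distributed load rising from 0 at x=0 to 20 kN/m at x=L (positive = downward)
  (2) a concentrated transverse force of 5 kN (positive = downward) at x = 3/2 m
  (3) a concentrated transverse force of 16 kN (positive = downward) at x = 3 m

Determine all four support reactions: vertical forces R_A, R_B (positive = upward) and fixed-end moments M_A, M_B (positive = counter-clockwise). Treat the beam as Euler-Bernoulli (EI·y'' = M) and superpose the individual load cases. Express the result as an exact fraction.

Load 1 — triangular load w₀=20 kN/m (0→w₀ over full span):
  R_A = 3w₀L/20 = 3·20·6/20 = 18 kN
  M_A = w₀L²/30 = 20·6²/30 = 24 kN·m
  R_B = 7w₀L/20 = 7·20·6/20 = 42 kN
  M_B = -w₀L²/20 = -20·6²/20 = -36 kN·m
Load 2 — point force P=5 kN at a=3/2 m (b=L-a=9/2):
  R_A = Pb²(3a+b)/L³ = 5·(9/2)²·(3·(3/2)+(9/2))/6³ = 135/32 kN
  M_A = Pab²/L² = 5·(3/2)·(9/2)²/6² = 135/32 kN·m
  R_B = Pa²(a+3b)/L³ = 5·(3/2)²·((3/2)+3·(9/2))/6³ = 25/32 kN
  M_B = -Pa²b/L² = -5·(3/2)²·(9/2)/6² = -45/32 kN·m
Load 3 — point force P=16 kN at a=3 m (b=L-a=3):
  R_A = Pb²(3a+b)/L³ = 16·3²·(3·3+3)/6³ = 8 kN
  M_A = Pab²/L² = 16·3·3²/6² = 12 kN·m
  R_B = Pa²(a+3b)/L³ = 16·3²·(3+3·3)/6³ = 8 kN
  M_B = -Pa²b/L² = -16·3²·3/6² = -12 kN·m
Superposition: R_A = 967/32 kN, M_A = 1287/32 kN·m, R_B = 1625/32 kN, M_B = -1581/32 kN·m

R_A = 967/32 kN, M_A = 1287/32 kN·m, R_B = 1625/32 kN, M_B = -1581/32 kN·m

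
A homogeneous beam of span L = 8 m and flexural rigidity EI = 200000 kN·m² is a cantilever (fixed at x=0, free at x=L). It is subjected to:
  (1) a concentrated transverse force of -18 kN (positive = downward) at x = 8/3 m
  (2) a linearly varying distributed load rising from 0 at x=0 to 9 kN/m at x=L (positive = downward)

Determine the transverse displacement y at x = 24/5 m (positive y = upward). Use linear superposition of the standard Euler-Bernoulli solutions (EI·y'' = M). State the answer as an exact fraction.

Load 1 — point force P=-18 kN at a=8/3 m (b=L-a=16/3):
  y_1 = -Pa²(3x-a)/(6EI)  [x>a] = -(-18)·(8/3)²·(3·(24/5)-(8/3))/(6·200000) = 176/140625 m
Load 2 — triangular load w₀=9 kN/m (0→w₀ over full span):
  y_2 = (w₀Lx³/12-w₀L²x²/6-w₀x⁵/(120L))/EI = (9·8·(24/5)³/12-9·8²·(24/5)²/6-9·(24/5)⁵/(120·8))/200000 = -383832/48828125 m
Superposition: y = Σ y_i = -2904488/439453125 m ≈ -0.006609 m

y(24/5) = -2904488/439453125 m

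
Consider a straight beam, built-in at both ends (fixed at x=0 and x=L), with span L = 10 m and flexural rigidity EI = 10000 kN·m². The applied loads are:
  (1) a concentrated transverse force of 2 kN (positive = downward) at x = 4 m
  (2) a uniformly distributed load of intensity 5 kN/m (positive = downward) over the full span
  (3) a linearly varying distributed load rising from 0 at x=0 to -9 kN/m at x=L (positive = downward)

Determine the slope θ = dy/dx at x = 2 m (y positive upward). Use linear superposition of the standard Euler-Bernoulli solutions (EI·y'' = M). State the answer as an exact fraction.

θ(2) = -299/312500 rad

Load 1 — point force P=2 kN at a=4 m (b=L-a=6):
  θ_1 = -Pb²x(2aL-(3a+b)x)/(2L³EI)  [x≤a] = -2·6²·2·(2·4·10-(3·4+6)·2)/(2·10³·10000) = -99/312500 rad
Load 2 — uniform load w=5 kN/m over full span:
  θ_2 = -wx(L-x)(L-2x)/(12EI) = -5·2·(10-2)·(10-2·2)/(12·10000) = -1/250 rad
Load 3 — triangular load w₀=-9 kN/m (0→w₀ over full span):
  θ_3 = -w₀(2x(L-x)(L-2x)(x+2L)+x²(L-x)²)/(120LEI) = -(-9)·(2·2·(10-2)·(10-2·2)·(2+2·10)+2²·(10-2)²)/(120·10·10000) = 21/6250 rad
Superposition: θ = Σ θ_i = -299/312500 rad ≈ -0.000957 rad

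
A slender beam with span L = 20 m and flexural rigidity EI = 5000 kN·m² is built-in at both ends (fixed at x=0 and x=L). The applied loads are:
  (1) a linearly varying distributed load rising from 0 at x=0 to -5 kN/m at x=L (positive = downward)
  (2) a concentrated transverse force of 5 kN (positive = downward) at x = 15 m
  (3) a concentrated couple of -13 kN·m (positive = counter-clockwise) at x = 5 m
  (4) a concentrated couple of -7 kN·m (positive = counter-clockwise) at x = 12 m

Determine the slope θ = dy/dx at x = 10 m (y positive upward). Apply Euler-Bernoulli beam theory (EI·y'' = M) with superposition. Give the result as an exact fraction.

θ(10) = 857/300000 rad

Load 1 — triangular load w₀=-5 kN/m (0→w₀ over full span):
  θ_1 = -w₀(2x(L-x)(L-2x)(x+2L)+x²(L-x)²)/(120LEI) = -(-5)·(2·10·(20-10)·(20-2·10)·(10+2·20)+10²·(20-10)²)/(120·20·5000) = 1/240 rad
Load 2 — point force P=5 kN at a=15 m (b=L-a=5):
  θ_2 = -Pb²x(2aL-(3a+b)x)/(2L³EI)  [x≤a] = -5·5²·10·(2·15·20-(3·15+5)·10)/(2·20³·5000) = -1/640 rad
Load 3 — applied couple M₀=-13 kN·m at a=5 m (b=L-a=15):
  θ_3 = (R_Ax²/2 - M_Ax - M₀(x-a))/EI  [x>a] with R_A=-117/160, M_A=39/16 = ((-117/160)·10²/2 - (39/16)·10 - (-13)·(10-5))/5000 = 13/16000 rad
Load 4 — applied couple M₀=-7 kN·m at a=12 m (b=L-a=8):
  θ_4 = (R_Ax²/2 - M_Ax)/EI  [x≤a] with R_A=-63/125, M_A=-56/25 = ((-63/125)·10²/2 - (-56/25)·10)/5000 = -7/12500 rad
Superposition: θ = Σ θ_i = 857/300000 rad ≈ 0.002857 rad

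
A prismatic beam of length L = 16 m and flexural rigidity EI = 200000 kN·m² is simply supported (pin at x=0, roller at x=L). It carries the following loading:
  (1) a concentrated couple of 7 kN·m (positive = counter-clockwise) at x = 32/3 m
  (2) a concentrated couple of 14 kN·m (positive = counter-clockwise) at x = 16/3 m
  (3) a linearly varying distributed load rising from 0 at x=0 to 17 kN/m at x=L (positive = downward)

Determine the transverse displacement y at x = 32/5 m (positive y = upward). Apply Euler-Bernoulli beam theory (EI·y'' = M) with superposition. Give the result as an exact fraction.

Load 1 — applied couple M₀=7 kN·m at a=32/3 m (b=L-a=16/3):
  y_1 = (M₀x³/(6L)+C₁x)/EI  [x≤a] with C₁=M₀(3b²-L²)/(6L)=-112/9 = (7·(32/5)³/(6·16)+(-112/9)·(32/5))/200000 = -1064/3515625 m
Load 2 — applied couple M₀=14 kN·m at a=16/3 m (b=L-a=32/3):
  y_2 = (M₀x³/(6L)-M₀(x-a)²/2+C₁x)/EI  [x>a] with C₁=M₀(3b²-L²)/(6L)=112/9 = (14·(32/5)³/(6·16)-14·((32/5)-(16/3))²/2+(112/9)·(32/5))/200000 = 644/1171875 m
Load 3 — triangular load w₀=17 kN/m (0→w₀ over full span):
  y_3 = -w₀x(7L⁴-10L²x²+3x⁴)/(360LEI) = -17·(32/5)·(7·16⁴-10·16²·(32/5)²+3·(32/5)⁴)/(360·16·200000) = -4965632/146484375 m
Superposition: y = Σ y_i = -14788396/439453125 m ≈ -0.033652 m

y(32/5) = -14788396/439453125 m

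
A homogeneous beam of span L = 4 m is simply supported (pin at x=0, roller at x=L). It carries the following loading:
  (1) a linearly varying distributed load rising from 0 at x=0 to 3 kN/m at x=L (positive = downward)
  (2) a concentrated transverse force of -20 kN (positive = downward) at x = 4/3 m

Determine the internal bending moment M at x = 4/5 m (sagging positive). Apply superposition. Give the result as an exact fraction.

Load 1 — triangular load w₀=3 kN/m (0→w₀ over full span):
  M_1 = w₀Lx/6 - w₀x³/(6L) = 3·4·(4/5)/6 - 3·(4/5)³/(6·4) = 192/125 kN·m
Load 2 — point force P=-20 kN at a=4/3 m (b=L-a=8/3):
  M_2 = Pbx/L  [x≤a] = (-20)·(8/3)·(4/5)/4 = -32/3 kN·m
Superposition: M = Σ M_i = -3424/375 kN·m ≈ -9.130667 kN·m

M(4/5) = -3424/375 kN·m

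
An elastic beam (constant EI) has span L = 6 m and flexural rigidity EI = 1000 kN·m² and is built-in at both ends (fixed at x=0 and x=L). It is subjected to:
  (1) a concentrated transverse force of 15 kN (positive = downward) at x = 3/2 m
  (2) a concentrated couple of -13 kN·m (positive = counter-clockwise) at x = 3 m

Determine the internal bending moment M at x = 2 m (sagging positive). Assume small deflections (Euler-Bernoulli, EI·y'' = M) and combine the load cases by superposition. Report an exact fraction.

M(2) = 61/32 kN·m

Load 1 — point force P=15 kN at a=3/2 m (b=L-a=9/2):
  M_1 = Pa²(a+3b)(L-x)/L³ - Pa²b/L²  [x>a] = 15·(3/2)²·((3/2)+3·(9/2))·(6-2)/6³ - 15·(3/2)²·(9/2)/6² = 165/32 kN·m
Load 2 — applied couple M₀=-13 kN·m at a=3 m (b=L-a=3):
  M_2 = R_Ax - M_A  [x≤a] with R_A=-13/4, M_A=-13/4 = (-13/4)·2 - (-13/4) = -13/4 kN·m
Superposition: M = Σ M_i = 61/32 kN·m ≈ 1.906250 kN·m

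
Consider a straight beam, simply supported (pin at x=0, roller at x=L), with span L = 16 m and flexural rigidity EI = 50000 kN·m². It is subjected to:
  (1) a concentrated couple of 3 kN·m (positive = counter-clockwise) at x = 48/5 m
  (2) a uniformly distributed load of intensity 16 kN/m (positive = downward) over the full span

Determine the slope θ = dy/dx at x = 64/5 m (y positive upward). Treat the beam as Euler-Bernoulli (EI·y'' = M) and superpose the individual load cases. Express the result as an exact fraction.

Load 1 — applied couple M₀=3 kN·m at a=48/5 m (b=L-a=32/5):
  θ_1 = (M₀x²/(2L)-M₀(x-a)+C₁)/EI  [x>a] with C₁=M₀(3b²-L²)/(6L)=-104/25 = (3·(64/5)²/(2·16)-3·((64/5)-(48/5))+(-104/25))/50000 = 1/31250 rad
Load 2 — uniform load w=16 kN/m over full span:
  θ_2 = -w(L³-6Lx²+4x³)/(24EI) = -16·(16³-6·16·(64/5)²+4·(64/5)³)/(24·50000) = 16896/390625 rad
Superposition: θ = Σ θ_i = 33817/781250 rad ≈ 0.043286 rad

θ(64/5) = 33817/781250 rad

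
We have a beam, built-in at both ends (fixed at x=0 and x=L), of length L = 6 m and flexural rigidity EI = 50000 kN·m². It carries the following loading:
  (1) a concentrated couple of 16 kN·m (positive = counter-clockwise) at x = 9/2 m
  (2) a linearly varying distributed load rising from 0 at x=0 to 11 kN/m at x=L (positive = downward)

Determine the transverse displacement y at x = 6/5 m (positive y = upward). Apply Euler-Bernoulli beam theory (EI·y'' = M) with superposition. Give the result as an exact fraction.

Load 1 — applied couple M₀=16 kN·m at a=9/2 m (b=L-a=3/2):
  y_1 = (R_Ax³/6 - M_Ax²/2)/EI  [x≤a] with R_A=3, M_A=5 = (3·(6/5)³/6 - 5·(6/5)²/2)/50000 = -171/3125000 m
Load 2 — triangular load w₀=11 kN/m (0→w₀ over full span):
  y_2 = -w₀x²(L-x)²(x+2L)/(120LEI) = -11·(6/5)²·(6-(6/5))²·((6/5)+2·6)/(120·6·50000) = -6534/48828125 m
Superposition: y = Σ y_i = -73647/390625000 m ≈ -0.000189 m

y(6/5) = -73647/390625000 m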